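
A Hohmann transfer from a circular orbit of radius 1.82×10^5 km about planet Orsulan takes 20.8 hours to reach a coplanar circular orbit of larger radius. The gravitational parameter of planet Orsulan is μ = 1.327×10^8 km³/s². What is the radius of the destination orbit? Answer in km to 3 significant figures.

r₂ = 6.63×10^5 km

Transfer time t = 20.8 hours = 74880 s, and t = π√(a_t³/μ).
So a_t = (μ t²/π²)^(1/3) = (1.327×10^8 × (74880)² / π²)^(1/3) = 4.2244×10^5 km.
Since a_t = (r₁ + r₂)/2, r₂ = 2a_t − r₁ = 2×4.2244×10^5 − 1.820×10^5 = 6.6288×10^5 km.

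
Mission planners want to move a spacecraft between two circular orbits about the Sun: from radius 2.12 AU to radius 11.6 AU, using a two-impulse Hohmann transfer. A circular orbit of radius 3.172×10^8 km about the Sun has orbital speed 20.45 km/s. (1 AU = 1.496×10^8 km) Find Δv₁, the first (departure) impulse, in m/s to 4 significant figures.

Δv₁ = 6143 m/s

From the circular-orbit relation v² = μ/r at r = 3.172×10^8 km: μ = v²r = (20.45)² × 3.172×10^8 = 1.32654×10^11 km³/s².
In km: r₁ = 2.12 × 1.496×10^8 = 3.17152×10^8 km; r₂ = 11.6 × 1.496×10^8 = 1.73536×10^9 km.
The Hohmann ellipse has a_t = (r₁ + r₂)/2 = 1.026256×10^9 km.
On the circular orbit at r = 3.17152×10^8 km, v_c = √(μ/r) = 20.452 km/s.
Transfer-orbit speed at the same r (vis-viva, a = a_t): v_t = √[μ(2/r − 1/a_t)] = 26.595 km/s.
Δv₁ = |v_t − v_c| = |26.595 − 20.452| = 6.143 km/s.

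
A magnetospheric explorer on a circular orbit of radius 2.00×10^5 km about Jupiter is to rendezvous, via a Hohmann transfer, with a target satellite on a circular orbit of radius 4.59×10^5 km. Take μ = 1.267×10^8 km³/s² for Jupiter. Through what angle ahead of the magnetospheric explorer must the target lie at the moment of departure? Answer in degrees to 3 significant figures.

φ = 70.5°

The Hohmann ellipse has a_t = (r₁ + r₂)/2 = 3.295×10^5 km.
The half-period of the transfer ellipse is t = π√(a_t³/μ) = 52790 s.
The target's mean motion on its circular orbit is ω₂ = √(μ/r₂³) = 3.620×10^-5 rad/s.
Angle swept by the target during transfer: ω₂·t = 1.911 rad = 109.5°.
The magnetospheric explorer traverses 180° on the transfer ellipse, so the target must lead by 180° − 109.5° = 70.5°.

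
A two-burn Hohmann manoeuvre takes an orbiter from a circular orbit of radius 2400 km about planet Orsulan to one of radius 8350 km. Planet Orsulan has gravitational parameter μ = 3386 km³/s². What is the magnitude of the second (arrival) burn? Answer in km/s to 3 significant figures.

Δv₂ = 0.211 km/s

Transfer-ellipse semi-major axis a_t = (r₁ + r₂)/2 = (2400 + 8350)/2 = 5375 km.
Circular speed at r = 8350 km: v_c = √(μ/r) = 0.6368 km/s.
Transfer-orbit speed at the same r (vis-viva, a = a_t): v_t = √[μ(2/r − 1/a_t)] = 0.4255 km/s.
Δv₂ = |v_t − v_c| = |0.4255 − 0.6368| = 0.2113 km/s.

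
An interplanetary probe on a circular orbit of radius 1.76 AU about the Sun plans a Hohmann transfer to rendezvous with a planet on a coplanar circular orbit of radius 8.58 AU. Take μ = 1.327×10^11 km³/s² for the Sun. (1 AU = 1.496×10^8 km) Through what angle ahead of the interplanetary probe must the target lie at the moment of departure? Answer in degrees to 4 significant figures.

φ = 95.81°

In km: r₁ = 1.76 × 1.496×10^8 = 2.63296×10^8 km; r₂ = 8.58 × 1.496×10^8 = 1.283568×10^9 km.
Transfer-ellipse semi-major axis a_t = (r₁ + r₂)/2 = (2.63296×10^8 + 1.283568×10^9)/2 = 7.73432×10^8 km.
The half-period of the transfer ellipse is t = π√(a_t³/μ) = 1.8550×10^8 s.
The target's mean motion on its circular orbit is ω₂ = √(μ/r₂³) = 7.9215×10^-9 rad/s.
Angle swept by the target during transfer: ω₂·t = 1.4694 rad = 84.19°.
Arrival is 180° from departure on the ellipse, so φ = 180° − 84.19° = 95.81°.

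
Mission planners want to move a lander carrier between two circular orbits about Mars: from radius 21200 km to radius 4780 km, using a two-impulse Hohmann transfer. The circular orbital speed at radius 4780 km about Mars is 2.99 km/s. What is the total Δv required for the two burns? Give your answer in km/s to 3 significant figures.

Δv = 1.39 km/s

From the circular-orbit relation v² = μ/r at r = 4780 km: μ = v²r = (2.99)² × 4780 = 42733.7 km³/s².
Semi-major axis of the transfer orbit: a_t = (21200 + 4780)/2 = 12990 km.
At r₁ the circular-orbit speed is v₁ = √(μ/r₁) = 1.41977 km/s.
Transfer-orbit speed at r₁ (vis-viva equation): v_a = √[μ(2/r₁ − 1/a_t)] = 0.861245 km/s.
First burn Δv₁ = |v_a − v₁| = 0.5585 km/s.
Circular speed at r₂: v₂ = √(μ/r₂) = 2.9900 km/s.
Transfer-orbit speed at r₂: v_p = √[μ(2/r₂ − 1/a_t)] = 3.8197 km/s.
Second burn Δv₂ = |v₂ − v_p| = 0.8297 km/s.
Δv = Δv₁ + Δv₂ = 0.5585 + 0.8297 = 1.388 km/s.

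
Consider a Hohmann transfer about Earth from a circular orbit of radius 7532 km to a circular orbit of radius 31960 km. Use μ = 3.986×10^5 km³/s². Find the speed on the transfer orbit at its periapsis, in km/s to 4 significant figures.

The Hohmann ellipse has a_t = (r₁ + r₂)/2 = 19746 km.
At periapsis, r = 7532 km.
From the vis-viva equation, v = √[μ(2/r − 1/a_t)] = 9.255 km/s.

v = 9.255 km/s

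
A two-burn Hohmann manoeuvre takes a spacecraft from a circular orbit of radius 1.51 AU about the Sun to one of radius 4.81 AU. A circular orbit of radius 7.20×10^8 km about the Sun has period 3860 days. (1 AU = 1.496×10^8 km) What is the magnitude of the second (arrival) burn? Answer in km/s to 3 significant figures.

From Kepler's third law T² = 4π²r³/μ at r = 7.20×10^8 km, T = 3860 days = 3860 × 86400 s = 3.33504×10^8 s: μ = 4π²r³/T² = 1.32481×10^11 km³/s².
In km: r₁ = 1.51 × 1.496×10^8 = 2.25896×10^8 km; r₂ = 4.81 × 1.496×10^8 = 7.19576×10^8 km.
Transfer-ellipse semi-major axis a_t = (r₁ + r₂)/2 = (2.25896×10^8 + 7.19576×10^8)/2 = 4.72736×10^8 km.
On the circular orbit at r = 7.19576×10^8 km, v_c = √(μ/r) = 13.569 km/s.
Vis-viva on the transfer ellipse at r = 7.19576×10^8 km gives v_t = √[μ(2/r − 1/a_t)] = 9.3796 km/s.
Δv₂ = |v_t − v_c| = |9.3796 − 13.569| = 4.189 km/s.

Δv₂ = 4.19 km/s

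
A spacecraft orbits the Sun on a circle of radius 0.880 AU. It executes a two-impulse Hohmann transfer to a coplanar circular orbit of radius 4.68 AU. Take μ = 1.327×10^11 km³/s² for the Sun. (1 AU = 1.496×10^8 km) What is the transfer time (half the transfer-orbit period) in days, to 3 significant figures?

In km: r₁ = 0.880 × 1.496×10^8 = 1.31648×10^8 km; r₂ = 4.68 × 1.496×10^8 = 7.00128×10^8 km.
Semi-major axis of the transfer orbit: a_t = (1.31648×10^8 + 7.00128×10^8)/2 = 4.15888×10^8 km.
Half the transfer-orbit period gives t = π√(a_t³/μ) = 7.314×10^7 s.
Converting: 7.314×10^7 s ÷ 86400 s/day = 847 days.

t = 847 days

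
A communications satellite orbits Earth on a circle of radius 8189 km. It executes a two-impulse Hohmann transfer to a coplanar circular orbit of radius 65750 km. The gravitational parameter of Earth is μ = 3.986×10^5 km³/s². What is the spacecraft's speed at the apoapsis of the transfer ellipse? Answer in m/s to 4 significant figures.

The Hohmann ellipse has a_t = (r₁ + r₂)/2 = 36969.5 km.
The apoapsis of the transfer ellipse is at r = 65750 km.
Vis-viva: v = √[μ(2/r − 1/a_t)] = √[3.986×10^5 × (2/65750 − 1/36969.5)] = 1.159 km/s.

v = 1159 m/s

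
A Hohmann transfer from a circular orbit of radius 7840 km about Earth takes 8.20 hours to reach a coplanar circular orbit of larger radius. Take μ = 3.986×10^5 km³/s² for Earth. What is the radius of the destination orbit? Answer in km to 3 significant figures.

Transfer time t = 8.20 hours = 29520 s, and t = π√(a_t³/μ).
So a_t = (μ t²/π²)^(1/3) = (3.986×10^5 × (29520)² / π²)^(1/3) = 32771 km.
Since a_t = (r₁ + r₂)/2, r₂ = 2a_t − r₁ = 2×32771 − 7840 = 57702 km.

r₂ = 57700 km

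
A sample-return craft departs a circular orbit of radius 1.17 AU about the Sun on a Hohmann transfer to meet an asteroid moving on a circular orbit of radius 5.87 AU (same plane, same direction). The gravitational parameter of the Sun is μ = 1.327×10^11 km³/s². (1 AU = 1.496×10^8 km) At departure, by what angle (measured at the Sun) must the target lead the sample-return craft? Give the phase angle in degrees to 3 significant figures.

In km: r₁ = 1.17 × 1.496×10^8 = 1.75032×10^8 km; r₂ = 5.87 × 1.496×10^8 = 8.78152×10^8 km.
Semi-major axis of the transfer orbit: a_t = (1.75032×10^8 + 8.78152×10^8)/2 = 5.26592×10^8 km.
The half-period of the transfer ellipse is t = π√(a_t³/μ) = 1.042×10^8 s.
The target's mean motion on its circular orbit is ω₂ = √(μ/r₂³) = 1.400×10^-8 rad/s.
Angle swept by the target during transfer: ω₂·t = 1.459 rad = 83.59°.
The sample-return craft traverses 180° on the transfer ellipse, so the target must lead by 180° − 83.59° = 96.4°.

φ = 96.4°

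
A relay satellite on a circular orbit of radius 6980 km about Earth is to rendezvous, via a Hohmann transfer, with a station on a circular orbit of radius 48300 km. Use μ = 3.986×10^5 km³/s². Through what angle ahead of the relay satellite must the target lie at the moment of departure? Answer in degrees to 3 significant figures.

φ = 102°

The Hohmann ellipse has a_t = (r₁ + r₂)/2 = 27640 km.
The half-period of the transfer ellipse is t = π√(a_t³/μ) = 22870 s.
Target angular speed ω₂ = √(μ/r₂³) = 5.948×10^-5 rad/s.
Angle swept by the target during transfer: ω₂·t = 1.360 rad = 77.92°.
The relay satellite traverses 180° on the transfer ellipse, so the target must lead by 180° − 77.92° = 102°.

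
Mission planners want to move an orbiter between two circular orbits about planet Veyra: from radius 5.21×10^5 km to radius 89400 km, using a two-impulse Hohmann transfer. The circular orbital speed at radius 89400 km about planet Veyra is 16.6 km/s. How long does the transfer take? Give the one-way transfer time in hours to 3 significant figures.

t = 29.6 hours

From the circular-orbit relation v² = μ/r at r = 89400 km: μ = v²r = (16.6)² × 89400 = 2.46351×10^7 km³/s².
The Hohmann ellipse has a_t = (r₁ + r₂)/2 = 3.052×10^5 km.
Transfer time t = π√(a_t³/μ) = π√((3.052×10^5)³ / 2.46351×10^7) = 1.067×10^5 s.
Converting: 1.067×10^5 s ÷ 3600 s/hour = 29.6 hours.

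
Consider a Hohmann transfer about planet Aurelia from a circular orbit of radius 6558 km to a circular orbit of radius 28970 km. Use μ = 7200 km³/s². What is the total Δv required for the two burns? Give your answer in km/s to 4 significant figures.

Semi-major axis of the transfer orbit: a_t = (6558 + 28970)/2 = 17764 km.
Circular speed at r₁: v₁ = √(μ/r₁) = √(7200/6558) = 1.0478 km/s.
Transfer-orbit speed at r₁ (vis-viva): v_p = √[μ(2/r₁ − 1/a_t)] = 1.3381 km/s.
First burn Δv₁ = |v_p − v₁| = 0.2903 km/s.
Circular speed at r₂: v₂ = √(μ/r₂) = 0.4985 km/s.
Transfer-orbit speed at r₂: v_a = √[μ(2/r₂ − 1/a_t)] = 0.3029 km/s.
Second burn Δv₂ = |v₂ − v_a| = 0.1956 km/s.
Δv = Δv₁ + Δv₂ = 0.2903 + 0.1956 = 0.4859 km/s.

Δv = 0.4859 km/s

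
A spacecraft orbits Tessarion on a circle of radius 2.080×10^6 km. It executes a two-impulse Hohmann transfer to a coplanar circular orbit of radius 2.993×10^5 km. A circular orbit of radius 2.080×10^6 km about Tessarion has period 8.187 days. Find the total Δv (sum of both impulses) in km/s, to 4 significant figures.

Δv = 24.91 km/s

From Kepler's third law T² = 4π²r³/μ at r = 2.080×10^6 km, T = 8.187 days = 8.187 × 86400 s = 7.073568×10^5 s: μ = 4π²r³/T² = 7.10023×10^8 km³/s².
The Hohmann ellipse has a_t = (r₁ + r₂)/2 = 1.18965×10^6 km.
At r₁ the circular-orbit speed is v₁ = √(μ/r₁) = 18.476 km/s.
On the transfer ellipse at r₁, v² = μ(2/r − 1/a) gives v_a = √[μ(2/r₁ − 1/a_t)] = 9.2672 km/s.
First burn Δv₁ = |v_a − v₁| = 9.209 km/s.
At r₂, v₂ = √(μ/r₂) = 48.706 km/s.
Transfer-orbit speed at r₂: v_p = √[μ(2/r₂ − 1/a_t)] = 64.403 km/s.
Second burn Δv₂ = |v₂ − v_p| = 15.70 km/s.
Δv = Δv₁ + Δv₂ = 9.209 + 15.70 = 24.91 km/s.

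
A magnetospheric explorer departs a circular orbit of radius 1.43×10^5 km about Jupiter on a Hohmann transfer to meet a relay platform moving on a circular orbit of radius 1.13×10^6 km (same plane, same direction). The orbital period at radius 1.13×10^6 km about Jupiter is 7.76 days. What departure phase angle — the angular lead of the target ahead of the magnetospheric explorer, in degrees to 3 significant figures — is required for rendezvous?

From Kepler's third law T² = 4π²r³/μ at r = 1.13×10^6 km, T = 7.76 days = 7.76 × 86400 s = 6.70464×10^5 s: μ = 4π²r³/T² = 1.26720×10^8 km³/s².
The Hohmann ellipse has a_t = (r₁ + r₂)/2 = 6.365×10^5 km.
The half-period of the transfer ellipse is t = π√(a_t³/μ) = 1.417×10^5 s.
The target's mean motion on its circular orbit is ω₂ = √(μ/r₂³) = 9.371×10^-6 rad/s.
Angle swept by the target during transfer: ω₂·t = 1.328 rad = 76.09°.
The magnetospheric explorer traverses 180° on the transfer ellipse, so the target must lead by 180° − 76.09° = 104°.

φ = 104°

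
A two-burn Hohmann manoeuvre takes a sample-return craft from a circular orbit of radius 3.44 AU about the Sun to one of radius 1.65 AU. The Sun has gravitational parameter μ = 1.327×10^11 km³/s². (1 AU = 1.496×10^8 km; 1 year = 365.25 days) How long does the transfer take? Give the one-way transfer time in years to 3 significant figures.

t = 2.03 years

In km: r₁ = 3.44 × 1.496×10^8 = 5.14624×10^8 km; r₂ = 1.65 × 1.496×10^8 = 2.4684×10^8 km.
Semi-major axis of the transfer orbit: a_t = (5.14624×10^8 + 2.4684×10^8)/2 = 3.80732×10^8 km.
Half the transfer-orbit period gives t = π√(a_t³/μ) = 6.407×10^7 s.
Converting: 6.407×10^7 s ÷ 3.15576×10^7 s/year (365.25 × 86400) = 2.03 years.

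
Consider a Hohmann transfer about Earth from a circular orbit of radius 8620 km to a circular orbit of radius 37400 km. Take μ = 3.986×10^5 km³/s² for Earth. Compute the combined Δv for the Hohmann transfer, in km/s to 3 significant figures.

Δv = 3.14 km/s

Semi-major axis of the transfer orbit: a_t = (8620 + 37400)/2 = 23010 km.
Circular speed at r₁: v₁ = √(μ/r₁) = √(3.986×10^5/8620) = 6.8001 km/s.
Transfer-orbit speed at r₁ (vis-viva): v_p = √[μ(2/r₁ − 1/a_t)] = 8.6695 km/s.
First burn Δv₁ = |v_p − v₁| = 1.8694 km/s.
Circular speed at r₂: v₂ = √(μ/r₂) = 3.26462 km/s.
Transfer-orbit speed at r₂: v_a = √[μ(2/r₂ − 1/a_t)] = 1.99815 km/s.
Second burn Δv₂ = |v₂ − v_a| = 1.2665 km/s.
Δv = Δv₁ + Δv₂ = 1.8694 + 1.2665 = 3.136 km/s.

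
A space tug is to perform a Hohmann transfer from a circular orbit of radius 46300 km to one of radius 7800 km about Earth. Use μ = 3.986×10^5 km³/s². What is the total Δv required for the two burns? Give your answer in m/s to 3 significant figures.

Δv = 3560 m/s

Semi-major axis of the transfer orbit: a_t = (46300 + 7800)/2 = 27050 km.
Circular speed at r₁: v₁ = √(μ/r₁) = √(3.986×10^5/46300) = 2.9341 km/s.
On the transfer ellipse at r₁, v² = μ(2/r − 1/a) gives v_a = √[μ(2/r₁ − 1/a_t)] = 1.5756 km/s.
First burn Δv₁ = |v_a − v₁| = 1.3585 km/s.
At r₂, v₂ = √(μ/r₂) = 7.1486 km/s.
Transfer-orbit speed at r₂: v_p = √[μ(2/r₂ − 1/a_t)] = 9.3525 km/s.
Second burn Δv₂ = |v₂ − v_p| = 2.2039 km/s.
Δv = Δv₁ + Δv₂ = 1.3585 + 2.2039 = 3.562 km/s.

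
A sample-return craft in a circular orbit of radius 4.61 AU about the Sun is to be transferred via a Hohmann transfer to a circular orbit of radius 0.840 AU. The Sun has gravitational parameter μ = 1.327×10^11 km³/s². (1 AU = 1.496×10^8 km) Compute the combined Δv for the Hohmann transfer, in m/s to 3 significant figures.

Δv = 15900 m/s

In km: r₁ = 4.61 × 1.496×10^8 = 6.89656×10^8 km; r₂ = 0.840 × 1.496×10^8 = 1.25664×10^8 km.
Transfer-ellipse semi-major axis a_t = (r₁ + r₂)/2 = (6.89656×10^8 + 1.25664×10^8)/2 = 4.0766×10^8 km.
At r₁ the circular-orbit speed is v₁ = √(μ/r₁) = 13.8714 km/s.
On the transfer ellipse at r₁, vis-viva gives v_a = √[μ(2/r₁ − 1/a_t)] = 7.70150 km/s.
First burn Δv₁ = |v_a − v₁| = 6.170 km/s.
At r₂, v₂ = √(μ/r₂) = 32.496 km/s.
Transfer-orbit speed at r₂: v_p = √[μ(2/r₂ − 1/a_t)] = 42.267 km/s.
Second burn Δv₂ = |v₂ − v_p| = 9.771 km/s.
Total Δv = Δv₁ + Δv₂ = 15.94 km/s.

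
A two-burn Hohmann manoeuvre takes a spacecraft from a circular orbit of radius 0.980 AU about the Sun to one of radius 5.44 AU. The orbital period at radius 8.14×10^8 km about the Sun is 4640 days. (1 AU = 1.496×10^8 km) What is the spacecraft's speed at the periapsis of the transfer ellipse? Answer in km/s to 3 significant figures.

v = 39.1 km/s

From Kepler's third law T² = 4π²r³/μ at r = 8.14×10^8 km, T = 4640 days = 4640 × 86400 s = 4.00896×10^8 s: μ = 4π²r³/T² = 1.32486×10^11 km³/s².
In km: r₁ = 0.980 × 1.496×10^8 = 1.46608×10^8 km; r₂ = 5.44 × 1.496×10^8 = 8.13824×10^8 km.
Semi-major axis of the transfer orbit: a_t = (1.46608×10^8 + 8.13824×10^8)/2 = 4.80216×10^8 km.
At periapsis, r = 1.46608×10^8 km.
From the vis-viva equation, v = √[μ(2/r − 1/a_t)] = 39.13 km/s.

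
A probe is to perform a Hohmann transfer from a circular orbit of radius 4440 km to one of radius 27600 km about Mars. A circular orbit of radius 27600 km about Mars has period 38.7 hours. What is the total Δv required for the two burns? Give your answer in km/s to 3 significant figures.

Δv = 1.56 km/s

From Kepler's third law T² = 4π²r³/μ at r = 27600 km, T = 38.7 hours = 38.7 × 3600 s = 1.3932×10^5 s: μ = 4π²r³/T² = 42762.2 km³/s².
Semi-major axis of the transfer orbit: a_t = (4440 + 27600)/2 = 16020 km.
At r₁ the circular-orbit speed is v₁ = √(μ/r₁) = 3.103 km/s.
On the transfer ellipse at r₁, v² = μ(2/r − 1/a) gives v_p = √[μ(2/r₁ − 1/a_t)] = 4.073 km/s.
First burn Δv₁ = |v_p − v₁| = 0.9700 km/s.
At r₂, v₂ = √(μ/r₂) = 1.2447 km/s.
Transfer-orbit speed at r₂: v_a = √[μ(2/r₂ − 1/a_t)] = 0.65529 km/s.
Second burn Δv₂ = |v₂ − v_a| = 0.5894 km/s.
Total Δv = Δv₁ + Δv₂ = 1.559 km/s.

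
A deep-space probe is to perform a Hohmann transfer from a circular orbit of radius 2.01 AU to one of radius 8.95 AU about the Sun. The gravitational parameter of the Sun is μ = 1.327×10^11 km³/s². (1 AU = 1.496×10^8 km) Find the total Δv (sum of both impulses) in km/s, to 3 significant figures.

In km: r₁ = 2.01 × 1.496×10^8 = 3.00696×10^8 km; r₂ = 8.95 × 1.496×10^8 = 1.33892×10^9 km.
Semi-major axis of the transfer orbit: a_t = (3.00696×10^8 + 1.33892×10^9)/2 = 8.19808×10^8 km.
At r₁ the circular-orbit speed is v₁ = √(μ/r₁) = 21.007368 km/s.
On the transfer ellipse at r₁, v² = μ(2/r − 1/a) gives v_p = √[μ(2/r₁ − 1/a_t)] = 26.846821 km/s.
First burn Δv₁ = |v_p − v₁| = 5.8395 km/s.
Circular speed at r₂: v₂ = √(μ/r₂) = 9.9554 km/s.
Transfer-orbit speed at r₂: v_a = √[μ(2/r₂ − 1/a_t)] = 6.0293 km/s.
Second burn Δv₂ = |v₂ − v_a| = 3.9261 km/s.
Δv = Δv₁ + Δv₂ = 5.8395 + 3.9261 = 9.766 km/s.

Δv = 9.77 km/s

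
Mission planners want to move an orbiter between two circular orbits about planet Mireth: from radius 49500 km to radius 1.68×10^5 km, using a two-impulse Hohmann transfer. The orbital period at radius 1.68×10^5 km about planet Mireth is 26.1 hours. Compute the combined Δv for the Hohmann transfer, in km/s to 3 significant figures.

From Kepler's third law T² = 4π²r³/μ at r = 1.68×10^5 km, T = 26.1 hours = 26.1 × 3600 s = 93960 s: μ = 4π²r³/T² = 2.12032×10^7 km³/s².
The Hohmann ellipse has a_t = (r₁ + r₂)/2 = 1.0875×10^5 km.
Circular speed at r₁: v₁ = √(μ/r₁) = √(2.12032×10^7/49500) = 20.697 km/s.
Transfer-orbit speed at r₁ (vis-viva): v_p = √[μ(2/r₁ − 1/a_t)] = 25.724 km/s.
First burn Δv₁ = |v_p − v₁| = 5.027 km/s.
Circular speed at r₂: v₂ = √(μ/r₂) = 11.234 km/s.
Transfer-orbit speed at r₂: v_a = √[μ(2/r₂ − 1/a_t)] = 7.5794 km/s.
Second burn Δv₂ = |v₂ − v_a| = 3.655 km/s.
Δv = Δv₁ + Δv₂ = 5.027 + 3.655 = 8.682 km/s.

Δv = 8.68 km/s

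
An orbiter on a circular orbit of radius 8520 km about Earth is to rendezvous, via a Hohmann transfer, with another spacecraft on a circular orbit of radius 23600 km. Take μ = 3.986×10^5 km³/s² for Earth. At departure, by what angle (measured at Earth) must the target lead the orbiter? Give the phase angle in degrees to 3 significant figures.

The Hohmann ellipse has a_t = (r₁ + r₂)/2 = 16060 km.
Transfer time t = π√(a_t³/μ) = 10130 s.
Target angular speed ω₂ = √(μ/r₂³) = 1.741×10^-4 rad/s.
Angle swept by the target during transfer: ω₂·t = 1.7636 rad = 101.0°.
Arrival is 180° from departure on the ellipse, so φ = 180° − 101.0° = 79.0°.

φ = 79.0°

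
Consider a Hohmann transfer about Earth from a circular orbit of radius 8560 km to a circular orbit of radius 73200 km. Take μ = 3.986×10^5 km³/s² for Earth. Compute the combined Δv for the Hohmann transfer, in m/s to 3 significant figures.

The Hohmann ellipse has a_t = (r₁ + r₂)/2 = 40880 km.
At r₁ the circular-orbit speed is v₁ = √(μ/r₁) = 6.824 km/s.
On the transfer ellipse at r₁, v² = μ(2/r − 1/a) gives v_p = √[μ(2/r₁ − 1/a_t)] = 9.131 km/s.
First burn Δv₁ = |v_p − v₁| = 2.307 km/s.
At r₂, v₂ = √(μ/r₂) = 2.334 km/s.
Transfer-orbit speed at r₂: v_a = √[μ(2/r₂ − 1/a_t)] = 1.068 km/s.
Second burn Δv₂ = |v₂ − v_a| = 1.266 km/s.
Total Δv = Δv₁ + Δv₂ = 3.573 km/s.

Δv = 3570 m/s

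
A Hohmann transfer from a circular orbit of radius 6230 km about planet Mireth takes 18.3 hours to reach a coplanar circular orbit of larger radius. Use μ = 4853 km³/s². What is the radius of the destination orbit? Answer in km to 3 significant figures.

Transfer time t = 18.3 hours = 65880 s, and t = π√(a_t³/μ).
So a_t = (μ t²/π²)^(1/3) = (4853 × (65880)² / π²)^(1/3) = 12875 km.
Since a_t = (r₁ + r₂)/2, r₂ = 2a_t − r₁ = 2×12875 − 6230 = 19520 km.

r₂ = 19500 km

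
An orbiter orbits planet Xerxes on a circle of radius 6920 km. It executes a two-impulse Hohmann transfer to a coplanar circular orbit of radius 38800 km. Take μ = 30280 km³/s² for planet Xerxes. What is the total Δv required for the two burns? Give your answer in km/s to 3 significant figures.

The Hohmann ellipse has a_t = (r₁ + r₂)/2 = 22860 km.
At r₁ the circular-orbit speed is v₁ = √(μ/r₁) = 2.0918 km/s.
Transfer-orbit speed at r₁ (vis-viva equation): v_p = √[μ(2/r₁ − 1/a_t)] = 2.7252 km/s.
First burn Δv₁ = |v_p − v₁| = 0.6334 km/s.
Circular speed at r₂: v₂ = √(μ/r₂) = 0.8834 km/s.
Transfer-orbit speed at r₂: v_a = √[μ(2/r₂ − 1/a_t)] = 0.4860 km/s.
Second burn Δv₂ = |v₂ − v_a| = 0.3974 km/s.
Total Δv = Δv₁ + Δv₂ = 1.031 km/s.

Δv = 1.03 km/s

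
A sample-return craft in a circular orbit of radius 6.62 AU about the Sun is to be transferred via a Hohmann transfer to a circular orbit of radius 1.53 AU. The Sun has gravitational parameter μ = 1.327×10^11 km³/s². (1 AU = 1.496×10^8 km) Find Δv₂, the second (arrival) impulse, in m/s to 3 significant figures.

Δv₂ = 6610 m/s

In km: r₁ = 6.62 × 1.496×10^8 = 9.90352×10^8 km; r₂ = 1.53 × 1.496×10^8 = 2.28888×10^8 km.
The Hohmann ellipse has a_t = (r₁ + r₂)/2 = 6.0962×10^8 km.
On the circular orbit at r = 2.28888×10^8 km, v_c = √(μ/r) = 24.078 km/s.
Transfer-orbit speed at the same r (vis-viva, a = a_t): v_t = √[μ(2/r − 1/a_t)] = 30.689 km/s.
Δv₂ = |v_t − v_c| = |30.689 − 24.078| = 6.611 km/s.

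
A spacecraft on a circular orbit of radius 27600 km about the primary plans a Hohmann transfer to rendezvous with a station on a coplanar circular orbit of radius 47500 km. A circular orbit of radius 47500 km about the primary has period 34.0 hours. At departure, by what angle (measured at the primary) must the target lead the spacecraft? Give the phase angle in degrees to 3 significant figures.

From Kepler's third law T² = 4π²r³/μ at r = 47500 km, T = 34.0 hours = 34.0 × 3600 s = 1.224×10^5 s: μ = 4π²r³/T² = 2.82408×10^5 km³/s².
The Hohmann ellipse has a_t = (r₁ + r₂)/2 = 37550 km.
Transfer time t = π√(a_t³/μ) = 43020 s.
Target angular speed ω₂ = √(μ/r₂³) = 5.133×10^-5 rad/s.
Angle swept by the target during transfer: ω₂·t = 2.208 rad = 126.5°.
The spacecraft traverses 180° on the transfer ellipse, so the target must lead by 180° − 126.5° = 53.5°.

φ = 53.5°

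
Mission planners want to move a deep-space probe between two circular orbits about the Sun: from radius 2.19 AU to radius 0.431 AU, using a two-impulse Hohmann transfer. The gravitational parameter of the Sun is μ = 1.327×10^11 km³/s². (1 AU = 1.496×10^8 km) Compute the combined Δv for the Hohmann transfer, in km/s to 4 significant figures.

In km: r₁ = 2.19 × 1.496×10^8 = 3.27624×10^8 km; r₂ = 0.431 × 1.496×10^8 = 6.44776×10^7 km.
Semi-major axis of the transfer orbit: a_t = (3.27624×10^8 + 6.44776×10^7)/2 = 1.960508×10^8 km.
At r₁ the circular-orbit speed is v₁ = √(μ/r₁) = 20.126 km/s.
Transfer-orbit speed at r₁ (vis-viva equation): v_a = √[μ(2/r₁ − 1/a_t)] = 11.542 km/s.
First burn Δv₁ = |v_a − v₁| = 8.584 km/s.
Circular speed at r₂: v₂ = √(μ/r₂) = 45.37 km/s.
Transfer-orbit speed at r₂: v_p = √[μ(2/r₂ − 1/a_t)] = 58.65 km/s.
Second burn Δv₂ = |v₂ − v_p| = 13.28 km/s.
Total Δv = Δv₁ + Δv₂ = 21.86 km/s.

Δv = 21.86 km/s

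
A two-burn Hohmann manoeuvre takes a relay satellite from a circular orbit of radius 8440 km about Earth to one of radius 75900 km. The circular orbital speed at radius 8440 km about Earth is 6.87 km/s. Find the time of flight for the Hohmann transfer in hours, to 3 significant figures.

From the circular-orbit relation v² = μ/r at r = 8440 km: μ = v²r = (6.87)² × 8440 = 3.98342×10^5 km³/s².
Transfer-ellipse semi-major axis a_t = (r₁ + r₂)/2 = (8440 + 75900)/2 = 42170 km.
By Kepler's third law the transfer-orbit period is T = 2π√(a_t³/μ), so t = T/2 = 43100 s.
Converting: 43100 s ÷ 3600 s/hour = 12.0 hours.

t = 12.0 hours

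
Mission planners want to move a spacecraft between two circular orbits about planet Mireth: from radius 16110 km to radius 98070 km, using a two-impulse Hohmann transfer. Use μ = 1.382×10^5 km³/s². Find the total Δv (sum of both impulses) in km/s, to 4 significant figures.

Transfer-ellipse semi-major axis a_t = (r₁ + r₂)/2 = (16110 + 98070)/2 = 57090 km.
At r₁ the circular-orbit speed is v₁ = √(μ/r₁) = 2.9289 km/s.
Transfer-orbit speed at r₁ (v² = μ(2/r − 1/a)): v_p = √[μ(2/r₁ − 1/a_t)] = 3.8388 km/s.
First burn Δv₁ = |v_p − v₁| = 0.9099 km/s.
At r₂, v₂ = √(μ/r₂) = 1.1871 km/s.
Transfer-orbit speed at r₂: v_a = √[μ(2/r₂ − 1/a_t)] = 0.63060 km/s.
Second burn Δv₂ = |v₂ − v_a| = 0.5565 km/s.
Δv = Δv₁ + Δv₂ = 0.9099 + 0.5565 = 1.466 km/s.

Δv = 1.466 km/s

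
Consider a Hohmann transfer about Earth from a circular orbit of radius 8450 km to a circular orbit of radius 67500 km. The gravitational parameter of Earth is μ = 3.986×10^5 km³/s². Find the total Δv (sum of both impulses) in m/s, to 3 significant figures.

Δv = 3570 m/s

Transfer-ellipse semi-major axis a_t = (r₁ + r₂)/2 = (8450 + 67500)/2 = 37975 km.
At r₁ the circular-orbit speed is v₁ = √(μ/r₁) = 6.8682 km/s.
On the transfer ellipse at r₁, vis-viva equation gives v_p = √[μ(2/r₁ − 1/a_t)] = 9.1568 km/s.
First burn Δv₁ = |v_p − v₁| = 2.2886 km/s.
Circular speed at r₂: v₂ = √(μ/r₂) = 2.4301 km/s.
Transfer-orbit speed at r₂: v_a = √[μ(2/r₂ − 1/a_t)] = 1.1463 km/s.
Second burn Δv₂ = |v₂ − v_a| = 1.2838 km/s.
Total Δv = Δv₁ + Δv₂ = 3.572 km/s.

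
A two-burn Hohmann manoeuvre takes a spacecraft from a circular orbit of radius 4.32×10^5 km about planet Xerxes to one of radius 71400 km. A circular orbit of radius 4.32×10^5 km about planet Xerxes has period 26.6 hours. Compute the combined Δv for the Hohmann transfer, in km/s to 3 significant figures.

Δv = 34.9 km/s

From Kepler's third law T² = 4π²r³/μ at r = 4.32×10^5 km, T = 26.6 hours = 26.6 × 3600 s = 95760 s: μ = 4π²r³/T² = 3.47090×10^8 km³/s².
Transfer-ellipse semi-major axis a_t = (r₁ + r₂)/2 = (4.320×10^5 + 71400)/2 = 2.517×10^5 km.
At r₁ the circular-orbit speed is v₁ = √(μ/r₁) = 28.35 km/s.
Transfer-orbit speed at r₁ (vis-viva): v_a = √[μ(2/r₁ − 1/a_t)] = 15.10 km/s.
First burn Δv₁ = |v_a − v₁| = 13.25 km/s.
Circular speed at r₂: v₂ = √(μ/r₂) = 69.72 km/s.
Transfer-orbit speed at r₂: v_p = √[μ(2/r₂ − 1/a_t)] = 91.34 km/s.
Second burn Δv₂ = |v₂ − v_p| = 21.62 km/s.
Total Δv = Δv₁ + Δv₂ = 34.87 km/s.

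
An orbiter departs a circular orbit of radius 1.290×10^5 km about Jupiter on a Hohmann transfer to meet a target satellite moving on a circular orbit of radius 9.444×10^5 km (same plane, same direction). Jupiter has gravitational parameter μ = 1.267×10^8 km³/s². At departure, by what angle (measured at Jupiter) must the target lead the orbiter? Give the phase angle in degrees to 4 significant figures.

Transfer-ellipse semi-major axis a_t = (r₁ + r₂)/2 = (1.290×10^5 + 9.444×10^5)/2 = 5.367×10^5 km.
Transfer time t = π√(a_t³/μ) = 1.09738×10^5 s.
Target angular speed ω₂ = √(μ/r₂³) = 1.22646×10^-5 rad/s.
Angle swept by the target during transfer: ω₂·t = 1.3459 rad = 77.11°.
Arrival is 180° from departure on the ellipse, so φ = 180° − 77.11° = 102.9°.

φ = 102.9°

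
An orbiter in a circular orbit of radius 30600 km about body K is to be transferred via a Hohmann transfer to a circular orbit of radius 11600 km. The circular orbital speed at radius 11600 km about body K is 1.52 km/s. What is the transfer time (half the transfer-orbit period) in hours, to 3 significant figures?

From the circular-orbit relation v² = μ/r at r = 11600 km: μ = v²r = (1.52)² × 11600 = 26800.6 km³/s².
The Hohmann ellipse has a_t = (r₁ + r₂)/2 = 21100 km.
By Kepler's third law the transfer-orbit period is T = 2π√(a_t³/μ), so t = T/2 = 58820 s.
Converting: 58820 s ÷ 3600 s/hour = 16.3 hours.

t = 16.3 hours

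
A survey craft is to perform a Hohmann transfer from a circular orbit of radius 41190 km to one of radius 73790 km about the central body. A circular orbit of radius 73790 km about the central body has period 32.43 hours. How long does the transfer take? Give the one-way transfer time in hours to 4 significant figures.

From Kepler's third law T² = 4π²r³/μ at r = 73790 km, T = 32.43 hours = 32.43 × 3600 s = 1.16748×10^5 s: μ = 4π²r³/T² = 1.16373×10^6 km³/s².
The Hohmann ellipse has a_t = (r₁ + r₂)/2 = 57490 km.
Half the transfer-orbit period gives t = π√(a_t³/μ) = 40140 s.
Converting: 40140 s ÷ 3600 s/hour = 11.15 hours.

t = 11.15 hours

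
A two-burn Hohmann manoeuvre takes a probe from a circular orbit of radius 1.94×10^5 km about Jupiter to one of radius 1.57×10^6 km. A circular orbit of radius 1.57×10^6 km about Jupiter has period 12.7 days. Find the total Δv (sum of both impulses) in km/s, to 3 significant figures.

Δv = 13.3 km/s

From Kepler's third law T² = 4π²r³/μ at r = 1.57×10^6 km, T = 12.7 days = 12.7 × 86400 s = 1.09728×10^6 s: μ = 4π²r³/T² = 1.26889×10^8 km³/s².
Transfer-ellipse semi-major axis a_t = (r₁ + r₂)/2 = (1.940×10^5 + 1.570×10^6)/2 = 8.820×10^5 km.
At r₁ the circular-orbit speed is v₁ = √(μ/r₁) = 25.5747 km/s.
Transfer-orbit speed at r₁ (v² = μ(2/r − 1/a)): v_p = √[μ(2/r₁ − 1/a_t)] = 34.1214 km/s.
First burn Δv₁ = |v_p − v₁| = 8.547 km/s.
Circular speed at r₂: v₂ = √(μ/r₂) = 8.990 km/s.
Transfer-orbit speed at r₂: v_a = √[μ(2/r₂ − 1/a_t)] = 4.216 km/s.
Second burn Δv₂ = |v₂ − v_a| = 4.774 km/s.
Δv = Δv₁ + Δv₂ = 8.547 + 4.774 = 13.32 km/s.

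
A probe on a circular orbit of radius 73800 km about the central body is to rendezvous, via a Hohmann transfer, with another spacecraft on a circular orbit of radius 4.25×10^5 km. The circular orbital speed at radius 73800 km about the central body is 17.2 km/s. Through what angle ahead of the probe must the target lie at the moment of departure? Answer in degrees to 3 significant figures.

φ = 99.1°

From the circular-orbit relation v² = μ/r at r = 73800 km: μ = v²r = (17.2)² × 73800 = 2.18330×10^7 km³/s².
Semi-major axis of the transfer orbit: a_t = (73800 + 4.250×10^5)/2 = 2.494×10^5 km.
Transfer time t = π√(a_t³/μ) = 83741.0 s.
The target's mean motion on its circular orbit is ω₂ = √(μ/r₂³) = 1.68645×10^-5 rad/s.
Angle swept by the target during transfer: ω₂·t = 1.41225 rad = 80.92°.
Arrival is 180° from departure on the ellipse, so φ = 180° − 80.92° = 99.1°.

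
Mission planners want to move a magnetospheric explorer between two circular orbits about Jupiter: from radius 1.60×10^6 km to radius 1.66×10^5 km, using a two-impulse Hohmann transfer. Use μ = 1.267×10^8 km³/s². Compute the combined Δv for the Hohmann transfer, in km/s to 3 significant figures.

Semi-major axis of the transfer orbit: a_t = (1.600×10^6 + 1.660×10^5)/2 = 8.830×10^5 km.
Circular speed at r₁: v₁ = √(μ/r₁) = √(1.267×10^8/1.600×10^6) = 8.8987 km/s.
On the transfer ellipse at r₁, vis-viva equation gives v_a = √[μ(2/r₁ − 1/a_t)] = 3.8584 km/s.
First burn Δv₁ = |v_a − v₁| = 5.040 km/s.
Circular speed at r₂: v₂ = √(μ/r₂) = 27.627 km/s.
Transfer-orbit speed at r₂: v_p = √[μ(2/r₂ − 1/a_t)] = 37.189 km/s.
Second burn Δv₂ = |v₂ − v_p| = 9.562 km/s.
Total Δv = Δv₁ + Δv₂ = 14.60 km/s.

Δv = 14.6 km/s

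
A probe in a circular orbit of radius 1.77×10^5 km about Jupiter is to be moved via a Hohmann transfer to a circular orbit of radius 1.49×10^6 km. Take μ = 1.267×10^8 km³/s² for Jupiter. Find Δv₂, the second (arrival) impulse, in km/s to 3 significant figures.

Semi-major axis of the transfer orbit: a_t = (1.770×10^5 + 1.490×10^6)/2 = 8.335×10^5 km.
Circular speed at r = 1.490×10^6 km: v_c = √(μ/r) = 9.221 km/s.
Transfer-orbit speed at the same r (vis-viva, a = a_t): v_t = √[μ(2/r − 1/a_t)] = 4.249 km/s.
Δv₂ = |v_t − v_c| = |4.249 − 9.221| = 4.972 km/s.

Δv₂ = 4.97 km/s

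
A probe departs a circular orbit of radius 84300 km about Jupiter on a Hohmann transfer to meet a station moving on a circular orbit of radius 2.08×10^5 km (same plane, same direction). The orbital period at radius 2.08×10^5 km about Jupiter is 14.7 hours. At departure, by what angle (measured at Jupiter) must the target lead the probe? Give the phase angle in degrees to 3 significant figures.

From Kepler's third law T² = 4π²r³/μ at r = 2.08×10^5 km, T = 14.7 hours = 14.7 × 3600 s = 52920 s: μ = 4π²r³/T² = 1.26856×10^8 km³/s².
Transfer-ellipse semi-major axis a_t = (r₁ + r₂)/2 = (84300 + 2.080×10^5)/2 = 1.4615×10^5 km.
The half-period of the transfer ellipse is t = π√(a_t³/μ) = 15585 s.
Target angular speed ω₂ = √(μ/r₂³) = 1.1873×10^-4 rad/s.
Angle swept by the target during transfer: ω₂·t = 1.850 rad = 106.0°.
The probe traverses 180° on the transfer ellipse, so the target must lead by 180° − 106.0° = 74.0°.

φ = 74.0°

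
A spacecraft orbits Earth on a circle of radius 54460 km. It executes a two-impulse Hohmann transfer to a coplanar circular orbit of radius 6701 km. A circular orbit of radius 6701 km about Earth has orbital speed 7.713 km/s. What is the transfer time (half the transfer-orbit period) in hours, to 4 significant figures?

From the circular-orbit relation v² = μ/r at r = 6701 km: μ = v²r = (7.713)² × 6701 = 3.98645×10^5 km³/s².
The Hohmann ellipse has a_t = (r₁ + r₂)/2 = 30580.5 km.
By Kepler's third law the transfer-orbit period is T = 2π√(a_t³/μ), so t = T/2 = 26609 s.
Converting: 26609 s ÷ 3600 s/hour = 7.391 hours.

t = 7.391 hours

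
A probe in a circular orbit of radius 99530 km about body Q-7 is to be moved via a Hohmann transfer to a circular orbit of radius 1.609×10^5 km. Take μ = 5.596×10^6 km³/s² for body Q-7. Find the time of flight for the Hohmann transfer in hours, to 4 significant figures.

Transfer-ellipse semi-major axis a_t = (r₁ + r₂)/2 = (99530 + 1.609×10^5)/2 = 1.30215×10^5 km.
Transfer time t = π√(a_t³/μ) = π√((1.30215×10^5)³ / 5.596×10^6) = 62400 s.
Converting: 62400 s ÷ 3600 s/hour = 17.33 hours.

t = 17.33 hours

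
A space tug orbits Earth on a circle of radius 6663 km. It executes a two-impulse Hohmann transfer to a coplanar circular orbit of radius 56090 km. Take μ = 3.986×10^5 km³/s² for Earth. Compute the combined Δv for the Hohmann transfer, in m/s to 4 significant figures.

Δv = 4044 m/s

The Hohmann ellipse has a_t = (r₁ + r₂)/2 = 31376.5 km.
At r₁ the circular-orbit speed is v₁ = √(μ/r₁) = 7.73453 km/s.
Transfer-orbit speed at r₁ (vis-viva): v_p = √[μ(2/r₁ − 1/a_t)] = 10.3413 km/s.
First burn Δv₁ = |v_p − v₁| = 2.607 km/s.
At r₂, v₂ = √(μ/r₂) = 2.6658 km/s.
Transfer-orbit speed at r₂: v_a = √[μ(2/r₂ − 1/a_t)] = 1.2285 km/s.
Second burn Δv₂ = |v₂ − v_a| = 1.437 km/s.
Total Δv = Δv₁ + Δv₂ = 4.044 km/s.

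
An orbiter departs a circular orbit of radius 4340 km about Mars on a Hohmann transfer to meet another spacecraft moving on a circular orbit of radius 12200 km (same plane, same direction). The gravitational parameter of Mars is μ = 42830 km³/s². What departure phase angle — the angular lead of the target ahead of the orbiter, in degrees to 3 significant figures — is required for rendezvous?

Semi-major axis of the transfer orbit: a_t = (4340 + 12200)/2 = 8270 km.
Transfer time t = π√(a_t³/μ) = 11416.5 s.
The target's mean motion on its circular orbit is ω₂ = √(μ/r₂³) = 1.53580×10^-4 rad/s.
Angle swept by the target during transfer: ω₂·t = 1.7533 rad = 100.5°.
The orbiter traverses 180° on the transfer ellipse, so the target must lead by 180° − 100.5° = 79.5°.

φ = 79.5°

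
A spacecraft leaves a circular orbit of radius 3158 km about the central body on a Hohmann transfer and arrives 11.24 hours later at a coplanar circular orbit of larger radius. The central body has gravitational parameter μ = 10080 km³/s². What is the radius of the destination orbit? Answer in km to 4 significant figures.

r₂ = 20580 km

Transfer time t = 11.24 hours = 40464 s, and t = π√(a_t³/μ).
So a_t = (μ t²/π²)^(1/3) = (10080 × (40464)² / π²)^(1/3) = 11870 km.
Since a_t = (r₁ + r₂)/2, r₂ = 2a_t − r₁ = 2×11870 − 3158 = 20582 km.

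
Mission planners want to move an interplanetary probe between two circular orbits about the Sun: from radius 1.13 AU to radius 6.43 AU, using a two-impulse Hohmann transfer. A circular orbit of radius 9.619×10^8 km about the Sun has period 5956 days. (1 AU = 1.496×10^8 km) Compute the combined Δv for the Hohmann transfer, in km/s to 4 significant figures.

Δv = 13.85 km/s

From Kepler's third law T² = 4π²r³/μ at r = 9.619×10^8 km, T = 5956 days = 5956 × 86400 s = 5.145984×10^8 s: μ = 4π²r³/T² = 1.32682×10^11 km³/s².
In km: r₁ = 1.13 × 1.496×10^8 = 1.69048×10^8 km; r₂ = 6.43 × 1.496×10^8 = 9.61928×10^8 km.
Semi-major axis of the transfer orbit: a_t = (1.69048×10^8 + 9.61928×10^8)/2 = 5.65488×10^8 km.
Circular speed at r₁: v₁ = √(μ/r₁) = √(1.32682×10^11/1.69048×10^8) = 28.0157 km/s.
On the transfer ellipse at r₁, vis-viva equation gives v_p = √[μ(2/r₁ − 1/a_t)] = 36.5394 km/s.
First burn Δv₁ = |v_p − v₁| = 8.524 km/s.
At r₂, v₂ = √(μ/r₂) = 11.7445 km/s.
Transfer-orbit speed at r₂: v_a = √[μ(2/r₂ − 1/a_t)] = 6.42138 km/s.
Second burn Δv₂ = |v₂ − v_a| = 5.323 km/s.
Total Δv = Δv₁ + Δv₂ = 13.85 km/s.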